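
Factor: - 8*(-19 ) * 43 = 2^3 *19^1*43^1 = 6536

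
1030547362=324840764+705706598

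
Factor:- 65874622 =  - 2^1 * 11^1*23^1*211^1*617^1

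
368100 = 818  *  450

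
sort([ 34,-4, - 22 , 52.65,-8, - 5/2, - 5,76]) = [ - 22, - 8,  -  5,  -  4, - 5/2 , 34, 52.65, 76]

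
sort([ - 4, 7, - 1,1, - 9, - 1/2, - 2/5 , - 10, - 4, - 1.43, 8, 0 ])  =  [ - 10,- 9, - 4, - 4,  -  1.43, - 1,-1/2, - 2/5,0,  1,7 , 8]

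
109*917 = 99953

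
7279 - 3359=3920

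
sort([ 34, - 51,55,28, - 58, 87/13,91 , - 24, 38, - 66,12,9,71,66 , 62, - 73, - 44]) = [ - 73, - 66, - 58, - 51 ,-44, - 24 , 87/13, 9,12 , 28,34 , 38, 55,62,66,71,91 ]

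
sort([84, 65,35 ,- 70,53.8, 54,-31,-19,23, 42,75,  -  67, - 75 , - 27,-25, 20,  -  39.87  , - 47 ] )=[ - 75, - 70 ,- 67, - 47,- 39.87, - 31,  -  27, - 25,  -  19, 20, 23 , 35, 42, 53.8, 54,65,75, 84]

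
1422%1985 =1422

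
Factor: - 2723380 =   -  2^2*5^1*11^1*12379^1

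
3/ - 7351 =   -  1 + 7348/7351 =-0.00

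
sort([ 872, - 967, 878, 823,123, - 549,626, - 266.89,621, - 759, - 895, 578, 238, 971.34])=[- 967, - 895, - 759, - 549, - 266.89,123, 238, 578, 621,626, 823, 872, 878,971.34]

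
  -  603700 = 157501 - 761201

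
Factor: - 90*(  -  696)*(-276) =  - 17288640 = - 2^6*3^4 *5^1*23^1*29^1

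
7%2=1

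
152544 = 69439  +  83105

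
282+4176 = 4458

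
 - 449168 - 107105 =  - 556273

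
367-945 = -578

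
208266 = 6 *34711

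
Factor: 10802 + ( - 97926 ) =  - 87124 = - 2^2*23^1* 947^1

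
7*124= 868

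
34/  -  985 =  - 1+ 951/985 = - 0.03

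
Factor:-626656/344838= -313328/172419 = - 2^4*3^( -1)*13^(-1 ) * 4421^( -1)*19583^1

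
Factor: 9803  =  9803^1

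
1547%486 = 89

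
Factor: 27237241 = 19^1*1433539^1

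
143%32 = 15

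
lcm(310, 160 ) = 4960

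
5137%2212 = 713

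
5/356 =5/356 = 0.01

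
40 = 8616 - 8576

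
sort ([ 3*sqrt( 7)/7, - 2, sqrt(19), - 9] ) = [ - 9, - 2, 3*sqrt( 7)/7, sqrt( 19) ] 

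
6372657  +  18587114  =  24959771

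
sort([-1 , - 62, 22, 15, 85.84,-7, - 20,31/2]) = [ - 62 , - 20 ,-7, - 1,  15, 31/2, 22, 85.84]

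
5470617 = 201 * 27217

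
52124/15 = 3474 + 14/15 = 3474.93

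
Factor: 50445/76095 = 59/89= 59^1*89^( -1 )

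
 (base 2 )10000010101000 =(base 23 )FIB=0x20a8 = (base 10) 8360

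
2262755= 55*41141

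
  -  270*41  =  -11070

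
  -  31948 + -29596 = - 61544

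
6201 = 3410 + 2791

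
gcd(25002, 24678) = 54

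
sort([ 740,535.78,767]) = [535.78,  740, 767]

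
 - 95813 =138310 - 234123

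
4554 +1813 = 6367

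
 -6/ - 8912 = 3/4456  =  0.00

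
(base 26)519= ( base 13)1729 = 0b110101010111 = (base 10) 3415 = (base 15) 102A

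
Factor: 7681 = 7681^1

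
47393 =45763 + 1630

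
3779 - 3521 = 258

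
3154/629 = 3154/629 =5.01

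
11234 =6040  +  5194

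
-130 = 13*( - 10)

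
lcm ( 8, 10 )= 40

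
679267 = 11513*59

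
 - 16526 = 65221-81747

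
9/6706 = 9/6706 = 0.00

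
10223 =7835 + 2388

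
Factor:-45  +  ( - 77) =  - 122 = - 2^1*61^1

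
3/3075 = 1/1025 = 0.00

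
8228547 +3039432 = 11267979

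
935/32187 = 935/32187 =0.03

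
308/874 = 154/437 =0.35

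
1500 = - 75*(-20)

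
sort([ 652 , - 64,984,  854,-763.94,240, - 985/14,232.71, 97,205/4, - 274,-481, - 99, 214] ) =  [ - 763.94, - 481,-274,- 99,-985/14, - 64, 205/4 , 97,214, 232.71, 240 , 652 , 854,984]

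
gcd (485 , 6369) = 1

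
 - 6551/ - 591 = 6551/591 = 11.08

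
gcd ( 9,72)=9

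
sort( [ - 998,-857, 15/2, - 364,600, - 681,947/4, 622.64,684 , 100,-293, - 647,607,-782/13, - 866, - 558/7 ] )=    [ -998,-866, - 857,  -  681, - 647 , - 364, - 293 , - 558/7, - 782/13, 15/2,100, 947/4, 600,607,622.64, 684]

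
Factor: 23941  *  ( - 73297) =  - 7^1 * 37^1 *89^1*269^1*283^1 = - 1754803477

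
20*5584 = 111680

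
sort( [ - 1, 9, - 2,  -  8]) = [ - 8, - 2, - 1, 9]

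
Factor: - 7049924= - 2^2*7^2*35969^1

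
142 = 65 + 77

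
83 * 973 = 80759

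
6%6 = 0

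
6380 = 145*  44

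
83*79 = 6557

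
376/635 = 376/635 = 0.59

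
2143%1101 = 1042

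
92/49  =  92/49 =1.88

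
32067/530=32067/530 = 60.50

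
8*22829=182632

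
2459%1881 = 578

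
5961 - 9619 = - 3658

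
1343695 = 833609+510086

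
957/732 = 1+75/244 = 1.31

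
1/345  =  1/345 = 0.00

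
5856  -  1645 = 4211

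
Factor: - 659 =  - 659^1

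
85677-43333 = 42344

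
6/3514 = 3/1757 =0.00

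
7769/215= 36 + 29/215 = 36.13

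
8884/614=14 + 144/307 = 14.47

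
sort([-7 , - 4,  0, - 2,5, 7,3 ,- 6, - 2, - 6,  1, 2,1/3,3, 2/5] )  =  [ - 7,-6 , - 6, - 4, - 2 ,  -  2, 0,1/3 , 2/5,1,  2,3,3, 5, 7]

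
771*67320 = 51903720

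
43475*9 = 391275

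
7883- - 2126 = 10009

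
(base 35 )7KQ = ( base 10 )9301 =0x2455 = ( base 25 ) EM1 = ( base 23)HD9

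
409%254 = 155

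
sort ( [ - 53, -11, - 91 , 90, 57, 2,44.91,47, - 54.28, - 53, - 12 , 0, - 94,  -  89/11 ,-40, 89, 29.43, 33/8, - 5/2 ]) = [ -94,-91, - 54.28,-53, - 53, -40, - 12,-11 , - 89/11 , - 5/2,0,2,33/8, 29.43,44.91, 47,  57, 89, 90]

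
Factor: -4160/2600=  - 8/5= -2^3*5^( -1)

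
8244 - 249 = 7995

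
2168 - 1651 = 517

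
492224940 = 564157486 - 71932546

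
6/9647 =6/9647 =0.00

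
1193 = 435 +758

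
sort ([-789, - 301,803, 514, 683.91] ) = [ - 789, - 301,514,  683.91,803 ] 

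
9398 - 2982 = 6416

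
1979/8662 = 1979/8662 = 0.23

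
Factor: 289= 17^2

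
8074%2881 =2312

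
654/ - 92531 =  - 654/92531= - 0.01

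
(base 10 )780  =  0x30C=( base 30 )q0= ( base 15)370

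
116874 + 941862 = 1058736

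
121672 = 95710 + 25962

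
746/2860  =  373/1430 = 0.26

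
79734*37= 2950158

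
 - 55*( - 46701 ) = 2568555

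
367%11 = 4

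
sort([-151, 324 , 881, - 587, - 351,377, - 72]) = [-587, - 351,  -  151, - 72, 324,377, 881 ]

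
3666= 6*611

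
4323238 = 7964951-3641713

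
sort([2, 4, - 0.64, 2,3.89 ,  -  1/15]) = [ - 0.64, - 1/15, 2, 2, 3.89,4]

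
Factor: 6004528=2^4*375283^1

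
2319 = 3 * 773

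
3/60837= 1/20279= 0.00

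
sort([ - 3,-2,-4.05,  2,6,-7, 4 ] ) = [- 7, - 4.05 , - 3, - 2,2 , 4 , 6] 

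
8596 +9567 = 18163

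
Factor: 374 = 2^1 * 11^1*17^1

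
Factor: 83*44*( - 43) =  - 2^2*11^1*43^1 * 83^1 = - 157036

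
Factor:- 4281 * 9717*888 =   -  36939447576  =  - 2^3*3^3 * 37^1 * 41^1*79^1*1427^1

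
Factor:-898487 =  - 109^1*8243^1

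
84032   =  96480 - 12448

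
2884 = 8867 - 5983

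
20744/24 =2593/3 = 864.33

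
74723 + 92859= 167582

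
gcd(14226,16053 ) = 3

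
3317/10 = 3317/10 = 331.70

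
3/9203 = 3/9203=0.00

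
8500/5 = 1700 = 1700.00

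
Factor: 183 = 3^1*61^1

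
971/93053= 971/93053 = 0.01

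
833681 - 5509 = 828172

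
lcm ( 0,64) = 0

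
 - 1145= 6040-7185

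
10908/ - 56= - 2727/14  =  -  194.79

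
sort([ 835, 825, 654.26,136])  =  [136,654.26, 825, 835 ] 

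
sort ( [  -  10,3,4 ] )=[ - 10,3,4 ] 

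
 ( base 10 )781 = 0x30d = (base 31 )P6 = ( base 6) 3341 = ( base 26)141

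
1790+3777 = 5567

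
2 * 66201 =132402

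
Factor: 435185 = 5^1*87037^1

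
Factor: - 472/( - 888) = 59/111 = 3^( - 1) * 37^(  -  1)*59^1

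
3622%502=108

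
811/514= 1 + 297/514  =  1.58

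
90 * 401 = 36090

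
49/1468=49/1468 = 0.03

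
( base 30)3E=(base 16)68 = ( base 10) 104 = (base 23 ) 4c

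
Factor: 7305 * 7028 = 2^2*3^1*5^1 *7^1*251^1*487^1= 51339540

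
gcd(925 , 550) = 25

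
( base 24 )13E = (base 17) 24g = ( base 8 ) 1226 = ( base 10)662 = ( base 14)354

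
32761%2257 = 1163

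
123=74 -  - 49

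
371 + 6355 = 6726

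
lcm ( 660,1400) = 46200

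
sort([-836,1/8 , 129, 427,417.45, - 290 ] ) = [-836,  -  290,1/8,  129, 417.45, 427]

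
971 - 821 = 150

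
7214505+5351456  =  12565961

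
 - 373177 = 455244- 828421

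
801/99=8 + 1/11 = 8.09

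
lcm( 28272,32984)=197904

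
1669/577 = 2 + 515/577=2.89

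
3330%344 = 234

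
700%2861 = 700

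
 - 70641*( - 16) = 1130256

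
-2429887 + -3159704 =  - 5589591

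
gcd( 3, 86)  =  1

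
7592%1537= 1444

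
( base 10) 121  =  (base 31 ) 3S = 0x79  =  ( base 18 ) 6d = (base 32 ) 3P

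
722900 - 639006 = 83894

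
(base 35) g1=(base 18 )1D3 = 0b1000110001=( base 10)561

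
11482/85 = 135 + 7/85= 135.08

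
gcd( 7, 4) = 1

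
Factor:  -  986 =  -2^1*17^1*29^1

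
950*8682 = 8247900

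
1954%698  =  558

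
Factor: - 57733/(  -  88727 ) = 13^1*83^( - 1)*1069^ ( - 1 )*4441^1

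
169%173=169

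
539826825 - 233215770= 306611055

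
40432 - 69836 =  - 29404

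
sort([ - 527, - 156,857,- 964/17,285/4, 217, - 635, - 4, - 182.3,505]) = [ - 635 ,-527, - 182.3, - 156, - 964/17, - 4,285/4,217,  505, 857 ] 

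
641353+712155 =1353508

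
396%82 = 68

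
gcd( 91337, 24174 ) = 1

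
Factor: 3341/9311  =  13^1*257^1*9311^ ( - 1) 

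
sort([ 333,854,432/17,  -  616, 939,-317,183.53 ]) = [ - 616, - 317,432/17, 183.53,333,854,939] 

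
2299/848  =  2299/848 = 2.71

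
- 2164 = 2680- 4844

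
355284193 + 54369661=409653854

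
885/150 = 5+9/10 = 5.90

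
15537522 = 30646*507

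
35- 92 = -57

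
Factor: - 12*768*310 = -2856960 =-2^11 *3^2*5^1*31^1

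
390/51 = 130/17= 7.65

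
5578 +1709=7287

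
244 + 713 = 957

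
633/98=633/98=6.46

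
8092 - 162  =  7930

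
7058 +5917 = 12975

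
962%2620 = 962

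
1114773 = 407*2739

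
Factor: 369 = 3^2*41^1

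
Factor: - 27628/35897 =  - 2^2*6907^1 * 35897^(-1 ) 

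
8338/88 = 94 + 3/4 = 94.75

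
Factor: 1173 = 3^1*17^1*23^1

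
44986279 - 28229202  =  16757077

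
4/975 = 4/975 = 0.00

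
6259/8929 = 6259/8929= 0.70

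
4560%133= 38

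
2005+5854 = 7859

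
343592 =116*2962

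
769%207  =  148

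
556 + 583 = 1139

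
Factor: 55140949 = 113^1 * 487973^1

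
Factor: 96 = 2^5*3^1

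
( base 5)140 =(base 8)55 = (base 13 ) 36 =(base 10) 45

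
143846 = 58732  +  85114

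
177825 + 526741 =704566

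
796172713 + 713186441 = 1509359154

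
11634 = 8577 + 3057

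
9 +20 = 29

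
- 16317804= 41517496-57835300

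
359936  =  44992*8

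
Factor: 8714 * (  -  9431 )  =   - 2^1*4357^1 * 9431^1 = -  82181734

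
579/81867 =193/27289 = 0.01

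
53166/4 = 13291 + 1/2 = 13291.50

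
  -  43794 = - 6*7299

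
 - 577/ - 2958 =577/2958 = 0.20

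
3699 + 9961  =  13660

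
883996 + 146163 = 1030159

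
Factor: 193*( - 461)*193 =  - 17171789 = - 193^2*461^1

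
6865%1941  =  1042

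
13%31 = 13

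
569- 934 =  - 365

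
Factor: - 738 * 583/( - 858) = 6519/13 = 3^1 * 13^ ( - 1 )*41^1*53^1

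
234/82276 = 117/41138  =  0.00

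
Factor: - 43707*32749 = - 3^1*17^1*857^1*32749^1= -1431360543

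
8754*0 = 0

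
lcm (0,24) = 0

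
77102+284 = 77386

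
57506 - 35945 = 21561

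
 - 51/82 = - 51/82 =- 0.62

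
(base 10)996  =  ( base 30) 136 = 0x3E4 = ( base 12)6b0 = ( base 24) 1hc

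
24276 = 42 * 578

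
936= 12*78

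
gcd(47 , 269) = 1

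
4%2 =0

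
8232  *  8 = 65856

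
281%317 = 281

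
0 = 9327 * 0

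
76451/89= 859 = 859.00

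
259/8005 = 259/8005 = 0.03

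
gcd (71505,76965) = 105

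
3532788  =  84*42057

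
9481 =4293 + 5188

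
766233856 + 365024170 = 1131258026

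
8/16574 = 4/8287 =0.00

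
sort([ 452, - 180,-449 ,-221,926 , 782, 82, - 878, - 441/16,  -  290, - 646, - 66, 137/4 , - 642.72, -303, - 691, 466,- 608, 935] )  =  [ - 878,-691, - 646, - 642.72, - 608, - 449, - 303, -290, - 221, - 180, - 66, - 441/16 , 137/4,82,452, 466,  782 , 926, 935]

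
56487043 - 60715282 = - 4228239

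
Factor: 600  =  2^3*3^1 *5^2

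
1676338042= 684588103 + 991749939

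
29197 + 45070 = 74267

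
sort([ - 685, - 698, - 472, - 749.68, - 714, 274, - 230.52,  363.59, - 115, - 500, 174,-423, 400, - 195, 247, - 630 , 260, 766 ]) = [ -749.68, - 714, - 698, - 685 , - 630,-500 ,-472, - 423, - 230.52, - 195, - 115,  174, 247, 260,274, 363.59, 400, 766 ]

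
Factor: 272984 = 2^3 * 34123^1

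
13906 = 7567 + 6339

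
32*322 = 10304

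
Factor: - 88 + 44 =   -  2^2*11^1 = -44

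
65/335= 13/67=0.19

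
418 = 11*38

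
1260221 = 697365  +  562856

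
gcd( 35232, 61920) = 96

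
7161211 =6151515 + 1009696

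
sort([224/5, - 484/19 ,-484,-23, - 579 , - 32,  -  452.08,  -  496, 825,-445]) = [ - 579, - 496, - 484, - 452.08,-445, - 32, - 484/19  , - 23,224/5, 825 ] 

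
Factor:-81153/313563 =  -3^1*71^1*  823^( - 1 ) = -213/823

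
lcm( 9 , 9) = 9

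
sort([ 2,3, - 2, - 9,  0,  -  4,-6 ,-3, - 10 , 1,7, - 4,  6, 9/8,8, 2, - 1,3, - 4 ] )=[ - 10, - 9 , - 6, - 4, - 4,  -  4,  -  3, - 2,-1,0,1,9/8, 2, 2, 3,  3,6,7, 8]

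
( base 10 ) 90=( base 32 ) 2Q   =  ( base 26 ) 3C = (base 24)3I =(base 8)132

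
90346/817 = 110 + 476/817 =110.58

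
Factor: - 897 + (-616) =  - 17^1 * 89^1 = - 1513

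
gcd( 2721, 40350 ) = 3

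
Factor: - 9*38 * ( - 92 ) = 31464 = 2^3 * 3^2*19^1*23^1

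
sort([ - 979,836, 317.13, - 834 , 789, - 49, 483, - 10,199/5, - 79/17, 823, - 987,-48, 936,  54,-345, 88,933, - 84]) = [  -  987 ,  -  979,-834, - 345,  -  84,-49,-48 ,-10, - 79/17,199/5,54, 88,317.13,483, 789,823, 836, 933, 936]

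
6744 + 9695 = 16439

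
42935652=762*56346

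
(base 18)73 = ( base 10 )129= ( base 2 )10000001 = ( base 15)89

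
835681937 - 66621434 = 769060503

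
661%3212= 661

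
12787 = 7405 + 5382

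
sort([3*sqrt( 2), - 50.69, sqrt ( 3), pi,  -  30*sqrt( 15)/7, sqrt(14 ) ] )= [  -  50.69, - 30*sqrt( 15)/7,sqrt( 3),  pi, sqrt(14),3*sqrt( 2 ) ] 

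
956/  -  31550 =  - 478/15775  =  - 0.03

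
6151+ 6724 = 12875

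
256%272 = 256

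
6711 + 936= 7647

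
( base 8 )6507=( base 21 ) 7EI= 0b110101000111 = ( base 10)3399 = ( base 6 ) 23423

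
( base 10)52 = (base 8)64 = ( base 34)1i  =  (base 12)44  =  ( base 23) 26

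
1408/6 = 234  +  2/3 = 234.67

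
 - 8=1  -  9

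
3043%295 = 93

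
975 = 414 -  - 561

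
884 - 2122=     -  1238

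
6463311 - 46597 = 6416714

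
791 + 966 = 1757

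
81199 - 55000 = 26199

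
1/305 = 1/305 = 0.00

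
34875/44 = 792 + 27/44 = 792.61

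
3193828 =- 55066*(-58 )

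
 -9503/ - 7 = 1357 + 4/7 = 1357.57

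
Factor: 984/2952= 1/3 = 3^( - 1)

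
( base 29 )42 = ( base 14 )86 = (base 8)166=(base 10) 118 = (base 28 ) 46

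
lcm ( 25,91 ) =2275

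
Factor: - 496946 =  - 2^1*248473^1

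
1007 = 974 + 33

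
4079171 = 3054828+1024343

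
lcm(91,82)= 7462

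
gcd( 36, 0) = 36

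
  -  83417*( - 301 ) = 25108517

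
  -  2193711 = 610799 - 2804510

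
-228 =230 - 458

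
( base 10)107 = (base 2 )1101011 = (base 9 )128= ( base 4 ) 1223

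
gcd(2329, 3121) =1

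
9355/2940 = 1871/588 = 3.18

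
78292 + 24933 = 103225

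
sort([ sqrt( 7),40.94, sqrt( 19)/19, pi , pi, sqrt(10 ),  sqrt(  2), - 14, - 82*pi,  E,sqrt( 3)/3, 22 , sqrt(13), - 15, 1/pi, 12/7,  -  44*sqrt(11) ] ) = [ - 82*pi,-44*sqrt(11 ) , - 15, - 14,sqrt( 19)/19,  1/pi , sqrt(3)/3, sqrt (2),12/7, sqrt( 7 ), E,  pi, pi,sqrt(10),sqrt( 13),22,  40.94]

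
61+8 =69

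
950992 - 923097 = 27895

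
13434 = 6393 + 7041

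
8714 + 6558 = 15272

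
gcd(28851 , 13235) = 1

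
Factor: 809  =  809^1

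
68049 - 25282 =42767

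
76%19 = 0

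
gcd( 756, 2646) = 378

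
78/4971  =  26/1657 = 0.02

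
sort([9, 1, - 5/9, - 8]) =[ - 8, - 5/9, 1, 9 ] 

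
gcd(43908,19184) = 4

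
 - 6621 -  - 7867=1246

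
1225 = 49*25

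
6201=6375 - 174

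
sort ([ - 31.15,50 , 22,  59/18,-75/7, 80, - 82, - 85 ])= [ - 85, -82, - 31.15 ,  -  75/7, 59/18,22,50 , 80]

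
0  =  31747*0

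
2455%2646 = 2455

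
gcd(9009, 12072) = 3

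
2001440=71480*28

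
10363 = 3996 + 6367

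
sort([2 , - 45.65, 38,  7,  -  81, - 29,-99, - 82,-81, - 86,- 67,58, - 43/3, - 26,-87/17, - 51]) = [ - 99, - 86,  -  82, - 81, - 81, - 67,-51, - 45.65, - 29,-26, - 43/3, - 87/17,2, 7,38, 58] 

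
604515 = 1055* 573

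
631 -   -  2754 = 3385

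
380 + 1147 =1527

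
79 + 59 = 138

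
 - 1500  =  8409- 9909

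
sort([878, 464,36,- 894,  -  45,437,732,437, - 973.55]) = [  -  973.55, - 894, - 45,36,437,437,  464 , 732, 878 ] 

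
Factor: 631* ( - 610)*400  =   - 2^5*5^3*61^1* 631^1 = -  153964000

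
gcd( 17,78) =1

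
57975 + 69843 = 127818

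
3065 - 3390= - 325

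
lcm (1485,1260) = 41580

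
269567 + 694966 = 964533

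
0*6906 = 0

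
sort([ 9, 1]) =[1, 9] 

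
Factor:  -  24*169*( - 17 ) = 68952= 2^3*3^1*13^2*17^1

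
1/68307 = 1/68307 = 0.00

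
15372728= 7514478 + 7858250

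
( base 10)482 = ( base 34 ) e6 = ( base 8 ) 742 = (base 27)hn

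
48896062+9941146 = 58837208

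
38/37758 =19/18879=0.00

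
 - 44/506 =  - 1 + 21/23 = - 0.09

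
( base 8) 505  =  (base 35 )9A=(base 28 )bh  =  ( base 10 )325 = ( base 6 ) 1301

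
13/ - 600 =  - 1 + 587/600=- 0.02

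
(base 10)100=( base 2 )1100100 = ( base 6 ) 244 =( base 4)1210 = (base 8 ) 144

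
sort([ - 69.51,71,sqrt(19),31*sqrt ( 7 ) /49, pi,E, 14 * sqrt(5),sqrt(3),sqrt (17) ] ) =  [ - 69.51, 31*sqrt( 7 )/49,  sqrt( 3 ),E, pi , sqrt ( 17),sqrt(19),  14*sqrt(5 ),  71]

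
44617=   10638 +33979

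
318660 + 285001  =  603661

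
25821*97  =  2504637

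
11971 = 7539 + 4432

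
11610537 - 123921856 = -112311319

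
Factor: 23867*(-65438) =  - 1561808746  =  -2^1*29^1 * 823^1*32719^1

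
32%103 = 32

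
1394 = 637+757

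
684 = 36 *19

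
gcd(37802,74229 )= 1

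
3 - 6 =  - 3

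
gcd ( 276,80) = 4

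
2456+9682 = 12138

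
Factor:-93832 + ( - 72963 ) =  - 166795 =-5^1 * 33359^1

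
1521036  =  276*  5511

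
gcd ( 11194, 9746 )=2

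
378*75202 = 28426356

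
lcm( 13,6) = 78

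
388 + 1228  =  1616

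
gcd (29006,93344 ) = 2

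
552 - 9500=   -  8948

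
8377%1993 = 405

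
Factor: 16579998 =2^1*3^3* 17^1 * 18061^1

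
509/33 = 15+14/33 = 15.42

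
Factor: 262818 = 2^1*3^3*31^1 * 157^1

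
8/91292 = 2/22823 = 0.00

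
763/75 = 10 + 13/75= 10.17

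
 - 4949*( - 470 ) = 2326030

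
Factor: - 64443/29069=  - 3^1*41^( - 1) * 709^( - 1 )*21481^1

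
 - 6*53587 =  - 321522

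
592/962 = 8/13 =0.62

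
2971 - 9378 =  - 6407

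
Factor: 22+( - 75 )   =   - 53^1 = - 53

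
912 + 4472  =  5384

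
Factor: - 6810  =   - 2^1*3^1*5^1*227^1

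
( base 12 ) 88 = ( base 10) 104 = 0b1101000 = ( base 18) 5e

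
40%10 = 0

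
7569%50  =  19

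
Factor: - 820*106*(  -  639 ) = 2^3*3^2*5^1 * 41^1*53^1 * 71^1 = 55541880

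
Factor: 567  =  3^4 * 7^1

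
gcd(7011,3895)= 779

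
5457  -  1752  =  3705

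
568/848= 71/106 = 0.67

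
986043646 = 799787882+186255764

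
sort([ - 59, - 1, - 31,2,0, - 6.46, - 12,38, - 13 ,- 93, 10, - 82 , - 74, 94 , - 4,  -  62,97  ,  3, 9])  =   [ - 93, - 82  , - 74, - 62, - 59,-31, - 13,  -  12,  -  6.46, - 4, - 1,0,  2,3, 9,  10 , 38,94, 97]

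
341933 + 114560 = 456493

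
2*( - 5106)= - 10212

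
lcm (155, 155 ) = 155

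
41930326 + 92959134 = 134889460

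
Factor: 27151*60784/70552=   206293298/8819= 2^1 * 19^1*29^1*131^1*1429^1*8819^( - 1) 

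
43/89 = 43/89 = 0.48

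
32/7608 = 4/951 = 0.00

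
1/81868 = 1/81868 =0.00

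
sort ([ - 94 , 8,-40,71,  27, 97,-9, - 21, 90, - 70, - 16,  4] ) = [ - 94, - 70, - 40, - 21,- 16, -9, 4, 8,27, 71, 90, 97] 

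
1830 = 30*61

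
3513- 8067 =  - 4554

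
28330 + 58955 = 87285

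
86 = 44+42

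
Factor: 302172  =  2^2*3^1*13^2*149^1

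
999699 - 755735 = 243964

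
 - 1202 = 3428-4630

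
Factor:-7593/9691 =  - 3^1*11^ (-1)*881^( - 1 )*2531^1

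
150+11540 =11690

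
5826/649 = 5826/649  =  8.98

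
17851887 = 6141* 2907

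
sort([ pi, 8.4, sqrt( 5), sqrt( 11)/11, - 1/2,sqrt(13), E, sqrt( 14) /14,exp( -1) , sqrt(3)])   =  [ - 1/2, sqrt( 14)/14, sqrt( 11) /11,exp(-1 ),sqrt (3), sqrt( 5 ), E, pi, sqrt(13), 8.4]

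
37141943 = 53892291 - 16750348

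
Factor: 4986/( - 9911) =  - 2^1 * 3^2*11^( - 1 )*17^( - 1)*53^( - 1 )*277^1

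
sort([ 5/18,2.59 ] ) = [ 5/18,2.59] 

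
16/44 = 4/11 = 0.36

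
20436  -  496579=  - 476143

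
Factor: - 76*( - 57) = 4332 = 2^2* 3^1*19^2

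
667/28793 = 667/28793 = 0.02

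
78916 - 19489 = 59427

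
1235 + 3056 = 4291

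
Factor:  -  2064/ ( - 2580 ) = 2^2 * 5^ ( - 1) =4/5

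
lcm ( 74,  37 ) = 74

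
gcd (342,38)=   38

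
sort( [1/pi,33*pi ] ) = [1/pi, 33*pi ] 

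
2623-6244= - 3621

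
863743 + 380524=1244267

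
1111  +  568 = 1679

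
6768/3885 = 1 + 961/1295 = 1.74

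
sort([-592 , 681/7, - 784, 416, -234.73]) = [-784, - 592, - 234.73,681/7, 416 ] 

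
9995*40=399800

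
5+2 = 7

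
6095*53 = 323035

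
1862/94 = 19+38/47 = 19.81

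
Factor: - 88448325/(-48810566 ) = 12635475/6972938 = 2^ ( - 1) * 3^1*5^2*7^( - 1 )*19^1*173^( - 1 )* 2879^( - 1)*8867^1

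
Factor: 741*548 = 2^2*3^1*13^1*19^1*137^1 = 406068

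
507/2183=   507/2183 = 0.23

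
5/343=5/343 = 0.01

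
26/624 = 1/24 = 0.04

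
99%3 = 0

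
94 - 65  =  29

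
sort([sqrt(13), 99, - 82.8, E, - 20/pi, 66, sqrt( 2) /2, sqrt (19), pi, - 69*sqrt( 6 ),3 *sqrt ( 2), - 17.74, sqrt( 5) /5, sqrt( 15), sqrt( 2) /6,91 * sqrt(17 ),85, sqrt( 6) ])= [ - 69* sqrt( 6 ), - 82.8, - 17.74, - 20/pi , sqrt( 2 ) /6, sqrt(5)/5,sqrt ( 2) /2, sqrt ( 6 ),E, pi, sqrt(13),sqrt( 15), 3*sqrt ( 2), sqrt( 19 ), 66, 85, 99,91 * sqrt( 17 )] 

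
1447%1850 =1447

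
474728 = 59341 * 8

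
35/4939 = 35/4939=   0.01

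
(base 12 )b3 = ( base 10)135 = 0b10000111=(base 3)12000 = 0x87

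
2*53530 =107060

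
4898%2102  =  694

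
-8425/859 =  - 10+165/859 = - 9.81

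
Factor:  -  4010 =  - 2^1*5^1 * 401^1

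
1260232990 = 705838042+554394948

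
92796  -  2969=89827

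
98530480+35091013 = 133621493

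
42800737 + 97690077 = 140490814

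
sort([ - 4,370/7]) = [ - 4,370/7] 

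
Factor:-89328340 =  - 2^2*5^1*41^2*2657^1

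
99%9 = 0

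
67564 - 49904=17660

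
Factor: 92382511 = 13^1*31^1*229237^1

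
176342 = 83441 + 92901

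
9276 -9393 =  - 117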